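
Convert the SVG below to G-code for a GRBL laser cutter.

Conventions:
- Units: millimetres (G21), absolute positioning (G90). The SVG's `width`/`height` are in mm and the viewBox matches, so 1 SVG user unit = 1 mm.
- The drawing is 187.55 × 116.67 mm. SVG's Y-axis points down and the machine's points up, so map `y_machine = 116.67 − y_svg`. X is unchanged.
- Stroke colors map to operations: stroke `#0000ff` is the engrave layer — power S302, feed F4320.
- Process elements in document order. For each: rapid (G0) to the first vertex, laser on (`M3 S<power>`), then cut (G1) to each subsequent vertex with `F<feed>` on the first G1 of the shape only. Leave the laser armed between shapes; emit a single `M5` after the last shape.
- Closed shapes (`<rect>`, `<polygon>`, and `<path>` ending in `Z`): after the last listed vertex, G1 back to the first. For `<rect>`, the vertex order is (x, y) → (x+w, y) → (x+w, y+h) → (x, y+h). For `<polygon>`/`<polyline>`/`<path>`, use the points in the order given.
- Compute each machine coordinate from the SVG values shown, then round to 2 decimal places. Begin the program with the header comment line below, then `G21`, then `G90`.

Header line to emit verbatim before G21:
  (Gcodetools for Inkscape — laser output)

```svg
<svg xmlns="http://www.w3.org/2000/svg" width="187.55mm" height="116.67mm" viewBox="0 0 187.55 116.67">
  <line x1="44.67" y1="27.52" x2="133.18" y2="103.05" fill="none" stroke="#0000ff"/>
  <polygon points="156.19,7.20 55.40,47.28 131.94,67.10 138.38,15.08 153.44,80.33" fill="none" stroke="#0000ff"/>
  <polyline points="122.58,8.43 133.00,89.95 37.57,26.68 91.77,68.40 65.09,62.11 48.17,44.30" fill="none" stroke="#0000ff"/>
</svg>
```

Since the viewBox matches the mm dimensions, user units are millimetres directly. The only transform is the Y-flip y_m = 116.67 − y_svg.

Shape 1 is a line segment drawn with `<line>`. Its stroke #0000ff means engrave at S302, F4320. After flipping Y the toolpath is (44.67,89.15) → (133.18,13.62).

Shape 2 is a closed polygon drawn with `<polygon>`. Its stroke #0000ff means engrave at S302, F4320. After flipping Y the toolpath is (156.19,109.47) → (55.40,69.39) → (131.94,49.57) → (138.38,101.59) → (153.44,36.34) → (156.19,109.47), returning to the start.

Shape 3 is a open polyline drawn with `<polyline>`. Its stroke #0000ff means engrave at S302, F4320. After flipping Y the toolpath is (122.58,108.24) → (133.00,26.72) → (37.57,89.99) → (91.77,48.27) → (65.09,54.56) → (48.17,72.37).

(Gcodetools for Inkscape — laser output)
G21
G90
G0 X44.67 Y89.15
M3 S302
G1 X133.18 Y13.62 F4320
G0 X156.19 Y109.47
M3 S302
G1 X55.40 Y69.39 F4320
G1 X131.94 Y49.57
G1 X138.38 Y101.59
G1 X153.44 Y36.34
G1 X156.19 Y109.47
G0 X122.58 Y108.24
M3 S302
G1 X133.00 Y26.72 F4320
G1 X37.57 Y89.99
G1 X91.77 Y48.27
G1 X65.09 Y54.56
G1 X48.17 Y72.37
M5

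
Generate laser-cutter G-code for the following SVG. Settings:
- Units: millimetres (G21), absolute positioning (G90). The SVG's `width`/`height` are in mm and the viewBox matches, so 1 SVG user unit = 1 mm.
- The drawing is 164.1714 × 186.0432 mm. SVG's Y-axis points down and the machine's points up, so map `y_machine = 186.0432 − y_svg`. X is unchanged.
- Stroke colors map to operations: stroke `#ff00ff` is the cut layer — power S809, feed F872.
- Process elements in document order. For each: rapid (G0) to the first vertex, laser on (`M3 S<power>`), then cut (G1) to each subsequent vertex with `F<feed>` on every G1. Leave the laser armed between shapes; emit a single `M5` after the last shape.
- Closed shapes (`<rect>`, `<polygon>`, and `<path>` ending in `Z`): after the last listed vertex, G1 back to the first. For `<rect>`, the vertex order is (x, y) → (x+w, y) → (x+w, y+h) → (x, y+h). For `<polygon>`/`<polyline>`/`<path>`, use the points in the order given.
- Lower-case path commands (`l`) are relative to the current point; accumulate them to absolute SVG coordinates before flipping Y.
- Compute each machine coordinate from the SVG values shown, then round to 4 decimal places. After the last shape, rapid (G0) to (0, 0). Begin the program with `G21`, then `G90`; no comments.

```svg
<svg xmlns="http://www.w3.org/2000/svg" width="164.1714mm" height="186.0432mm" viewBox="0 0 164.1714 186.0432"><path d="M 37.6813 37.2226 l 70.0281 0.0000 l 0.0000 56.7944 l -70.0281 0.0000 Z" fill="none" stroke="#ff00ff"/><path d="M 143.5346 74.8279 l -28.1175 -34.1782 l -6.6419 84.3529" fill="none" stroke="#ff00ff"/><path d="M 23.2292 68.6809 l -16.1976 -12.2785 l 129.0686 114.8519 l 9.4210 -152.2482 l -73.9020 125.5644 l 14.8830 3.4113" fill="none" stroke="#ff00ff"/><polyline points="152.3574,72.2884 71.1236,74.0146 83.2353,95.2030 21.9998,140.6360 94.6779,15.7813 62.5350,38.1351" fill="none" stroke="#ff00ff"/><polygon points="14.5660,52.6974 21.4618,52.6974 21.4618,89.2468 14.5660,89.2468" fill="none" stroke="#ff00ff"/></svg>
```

G21
G90
G0 X37.6813 Y148.8206
M3 S809
G1 X107.7094 Y148.8206 F872
G1 X107.7094 Y92.0262 F872
G1 X37.6813 Y92.0262 F872
G1 X37.6813 Y148.8206 F872
G0 X143.5346 Y111.2153
M3 S809
G1 X115.4171 Y145.3935 F872
G1 X108.7752 Y61.0406 F872
G0 X23.2292 Y117.3623
M3 S809
G1 X7.0316 Y129.6408 F872
G1 X136.1002 Y14.7889 F872
G1 X145.5212 Y167.0371 F872
G1 X71.6192 Y41.4727 F872
G1 X86.5022 Y38.0614 F872
G0 X152.3574 Y113.7548
M3 S809
G1 X71.1236 Y112.0286 F872
G1 X83.2353 Y90.8402 F872
G1 X21.9998 Y45.4072 F872
G1 X94.6779 Y170.2619 F872
G1 X62.5350 Y147.9081 F872
G0 X14.5660 Y133.3458
M3 S809
G1 X21.4618 Y133.3458 F872
G1 X21.4618 Y96.7964 F872
G1 X14.5660 Y96.7964 F872
G1 X14.5660 Y133.3458 F872
M5
G0 X0.0000 Y0.0000

Since the viewBox matches the mm dimensions, user units are millimetres directly. The only transform is the Y-flip y_m = 186.0432 − y_svg.

Shape 1 is a rectangle drawn with `<path>`. Its stroke #ff00ff means cut at S809, F872. After flipping Y the toolpath is (37.6813,148.8206) → (107.7094,148.8206) → (107.7094,92.0262) → (37.6813,92.0262) → (37.6813,148.8206), returning to the start.

Shape 2 is a open polyline drawn with `<path>`. Its stroke #ff00ff means cut at S809, F872. After flipping Y the toolpath is (143.5346,111.2153) → (115.4171,145.3935) → (108.7752,61.0406).

Shape 3 is a open polyline drawn with `<path>`. Its stroke #ff00ff means cut at S809, F872. After flipping Y the toolpath is (23.2292,117.3623) → (7.0316,129.6408) → (136.1002,14.7889) → (145.5212,167.0371) → (71.6192,41.4727) → (86.5022,38.0614).

Shape 4 is a open polyline drawn with `<polyline>`. Its stroke #ff00ff means cut at S809, F872. After flipping Y the toolpath is (152.3574,113.7548) → (71.1236,112.0286) → (83.2353,90.8402) → (21.9998,45.4072) → (94.6779,170.2619) → (62.5350,147.9081).

Shape 5 is a rectangle drawn with `<polygon>`. Its stroke #ff00ff means cut at S809, F872. After flipping Y the toolpath is (14.5660,133.3458) → (21.4618,133.3458) → (21.4618,96.7964) → (14.5660,96.7964) → (14.5660,133.3458), returning to the start.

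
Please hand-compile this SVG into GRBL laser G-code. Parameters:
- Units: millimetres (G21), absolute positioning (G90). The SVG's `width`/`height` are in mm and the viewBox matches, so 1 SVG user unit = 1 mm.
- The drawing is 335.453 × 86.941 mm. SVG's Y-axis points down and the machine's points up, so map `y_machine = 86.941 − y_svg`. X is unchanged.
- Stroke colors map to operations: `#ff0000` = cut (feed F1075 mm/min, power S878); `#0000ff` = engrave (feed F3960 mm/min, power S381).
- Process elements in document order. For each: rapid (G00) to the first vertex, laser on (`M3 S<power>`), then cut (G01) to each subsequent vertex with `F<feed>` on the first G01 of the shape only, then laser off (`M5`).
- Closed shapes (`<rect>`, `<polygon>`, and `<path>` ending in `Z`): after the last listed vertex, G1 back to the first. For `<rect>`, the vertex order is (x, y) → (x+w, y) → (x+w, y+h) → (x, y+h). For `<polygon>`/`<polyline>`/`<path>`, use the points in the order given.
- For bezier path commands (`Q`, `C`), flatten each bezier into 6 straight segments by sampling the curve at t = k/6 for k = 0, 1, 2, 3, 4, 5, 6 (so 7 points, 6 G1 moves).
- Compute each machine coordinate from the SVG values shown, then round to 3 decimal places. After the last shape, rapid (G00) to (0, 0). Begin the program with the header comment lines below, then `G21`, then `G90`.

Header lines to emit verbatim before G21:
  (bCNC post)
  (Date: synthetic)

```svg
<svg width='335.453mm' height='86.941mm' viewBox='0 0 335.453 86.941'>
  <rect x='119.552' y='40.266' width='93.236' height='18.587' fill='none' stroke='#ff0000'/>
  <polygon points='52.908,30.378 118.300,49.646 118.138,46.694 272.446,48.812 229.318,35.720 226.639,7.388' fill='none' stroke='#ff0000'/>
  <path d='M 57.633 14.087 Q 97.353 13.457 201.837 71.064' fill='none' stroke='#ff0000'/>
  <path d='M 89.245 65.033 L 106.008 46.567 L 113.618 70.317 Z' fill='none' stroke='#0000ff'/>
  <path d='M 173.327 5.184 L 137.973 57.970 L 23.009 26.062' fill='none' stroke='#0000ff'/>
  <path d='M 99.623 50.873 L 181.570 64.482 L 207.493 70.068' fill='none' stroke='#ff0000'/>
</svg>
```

Since the viewBox matches the mm dimensions, user units are millimetres directly. The only transform is the Y-flip y_m = 86.941 − y_svg.

Shape 1 is a rectangle drawn with `<rect>`. Its stroke #ff0000 means cut at S878, F1075. After flipping Y the toolpath is (119.552,46.675) → (212.788,46.675) → (212.788,28.088) → (119.552,28.088) → (119.552,46.675), returning to the start.

Shape 2 is a closed polygon drawn with `<polygon>`. Its stroke #ff0000 means cut at S878, F1075. After flipping Y the toolpath is (52.908,56.563) → (118.300,37.295) → (118.138,40.247) → (272.446,38.129) → (229.318,51.221) → (226.639,79.553) → (52.908,56.563), returning to the start.

Shape 3 is a quadratic bezier drawn with `<path>`. Its stroke #ff0000 means cut at S878, F1075. After flipping Y the toolpath is (57.633,72.854) → (72.672,71.446) → (91.309,66.803) → (113.544,58.925) → (139.377,47.811) → (168.808,33.462) → (201.837,15.877).

Shape 4 is a regular polygon drawn with `<path>`. Its stroke #0000ff means engrave at S381, F3960. After flipping Y the toolpath is (89.245,21.908) → (106.008,40.374) → (113.618,16.624) → (89.245,21.908), returning to the start.

Shape 5 is a open polyline drawn with `<path>`. Its stroke #0000ff means engrave at S381, F3960. After flipping Y the toolpath is (173.327,81.757) → (137.973,28.971) → (23.009,60.879).

Shape 6 is a open polyline drawn with `<path>`. Its stroke #ff0000 means cut at S878, F1075. After flipping Y the toolpath is (99.623,36.068) → (181.570,22.459) → (207.493,16.873).

(bCNC post)
(Date: synthetic)
G21
G90
G00 X119.552 Y46.675
M3 S878
G01 X212.788 Y46.675 F1075
G01 X212.788 Y28.088
G01 X119.552 Y28.088
G01 X119.552 Y46.675
M5
G00 X52.908 Y56.563
M3 S878
G01 X118.300 Y37.295 F1075
G01 X118.138 Y40.247
G01 X272.446 Y38.129
G01 X229.318 Y51.221
G01 X226.639 Y79.553
G01 X52.908 Y56.563
M5
G00 X57.633 Y72.854
M3 S878
G01 X72.672 Y71.446 F1075
G01 X91.309 Y66.803
G01 X113.544 Y58.925
G01 X139.377 Y47.811
G01 X168.808 Y33.462
G01 X201.837 Y15.877
M5
G00 X89.245 Y21.908
M3 S381
G01 X106.008 Y40.374 F3960
G01 X113.618 Y16.624
G01 X89.245 Y21.908
M5
G00 X173.327 Y81.757
M3 S381
G01 X137.973 Y28.971 F3960
G01 X23.009 Y60.879
M5
G00 X99.623 Y36.068
M3 S878
G01 X181.570 Y22.459 F1075
G01 X207.493 Y16.873
M5
G00 X0.000 Y0.000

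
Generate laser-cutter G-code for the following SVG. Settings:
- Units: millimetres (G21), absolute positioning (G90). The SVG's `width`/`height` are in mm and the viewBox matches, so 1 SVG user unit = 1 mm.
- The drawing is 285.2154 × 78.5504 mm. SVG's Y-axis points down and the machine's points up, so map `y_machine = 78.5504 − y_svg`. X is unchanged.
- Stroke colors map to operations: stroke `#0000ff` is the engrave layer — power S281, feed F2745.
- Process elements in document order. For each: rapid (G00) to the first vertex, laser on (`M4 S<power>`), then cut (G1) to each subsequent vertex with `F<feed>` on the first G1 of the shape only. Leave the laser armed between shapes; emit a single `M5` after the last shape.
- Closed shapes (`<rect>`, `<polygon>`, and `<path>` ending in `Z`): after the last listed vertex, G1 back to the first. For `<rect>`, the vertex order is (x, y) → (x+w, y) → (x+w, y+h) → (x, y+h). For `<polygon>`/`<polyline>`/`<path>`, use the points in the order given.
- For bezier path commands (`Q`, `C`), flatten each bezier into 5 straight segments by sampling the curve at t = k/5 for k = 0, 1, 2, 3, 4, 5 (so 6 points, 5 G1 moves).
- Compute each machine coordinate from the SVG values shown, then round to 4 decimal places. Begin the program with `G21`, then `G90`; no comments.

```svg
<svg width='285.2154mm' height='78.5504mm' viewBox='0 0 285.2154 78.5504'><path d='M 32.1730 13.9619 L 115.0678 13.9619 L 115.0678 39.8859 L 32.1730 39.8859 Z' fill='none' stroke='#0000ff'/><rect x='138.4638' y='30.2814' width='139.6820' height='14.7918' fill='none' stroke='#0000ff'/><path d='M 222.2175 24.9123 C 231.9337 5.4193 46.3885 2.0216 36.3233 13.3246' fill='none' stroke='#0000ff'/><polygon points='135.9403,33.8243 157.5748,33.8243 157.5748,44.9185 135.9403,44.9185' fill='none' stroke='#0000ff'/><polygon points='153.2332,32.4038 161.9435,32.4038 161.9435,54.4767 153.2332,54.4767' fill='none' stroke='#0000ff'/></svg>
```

viewBox `0 0 285.2154 78.5504` with mm width/height → 1 unit = 1 mm. Flip: y_m = 78.5504 − y_svg.

**Shape 1** — `<path>` rectangle, stroke `#0000ff` → engrave (S281, F2745). Machine vertices: (32.1730,64.5885) → (115.0678,64.5885) → (115.0678,38.6645) → (32.1730,38.6645) → (32.1730,64.5885). Closed: final G1 returns to the first vertex.

**Shape 2** — `<rect>` rectangle, stroke `#0000ff` → engrave (S281, F2745). Machine vertices: (138.4638,48.2690) → (278.1458,48.2690) → (278.1458,33.4772) → (138.4638,33.4772) → (138.4638,48.2690). Closed: final G1 returns to the first vertex.

**Shape 3** — `<path>` cubic bezier, stroke `#0000ff` → engrave (S281, F2745). Control points (SVG): P0=(222.2175,24.9123), P1=(231.9337,5.4193), P2=(46.3885,2.0216), P3=(36.3233,13.3246); sampled at t=k/5. Machine vertices: (222.2175,53.6381) → (207.5818,63.4136) → (163.8789,69.3932) → (108.9045,71.6438) → (60.4541,70.2324) → (36.3233,65.2258). Open path.

**Shape 4** — `<polygon>` rectangle, stroke `#0000ff` → engrave (S281, F2745). Machine vertices: (135.9403,44.7261) → (157.5748,44.7261) → (157.5748,33.6319) → (135.9403,33.6319) → (135.9403,44.7261). Closed: final G1 returns to the first vertex.

**Shape 5** — `<polygon>` rectangle, stroke `#0000ff` → engrave (S281, F2745). Machine vertices: (153.2332,46.1466) → (161.9435,46.1466) → (161.9435,24.0737) → (153.2332,24.0737) → (153.2332,46.1466). Closed: final G1 returns to the first vertex.

G21
G90
G00 X32.1730 Y64.5885
M4 S281
G1 X115.0678 Y64.5885 F2745
G1 X115.0678 Y38.6645
G1 X32.1730 Y38.6645
G1 X32.1730 Y64.5885
G00 X138.4638 Y48.2690
M4 S281
G1 X278.1458 Y48.2690 F2745
G1 X278.1458 Y33.4772
G1 X138.4638 Y33.4772
G1 X138.4638 Y48.2690
G00 X222.2175 Y53.6381
M4 S281
G1 X207.5818 Y63.4136 F2745
G1 X163.8789 Y69.3932
G1 X108.9045 Y71.6438
G1 X60.4541 Y70.2324
G1 X36.3233 Y65.2258
G00 X135.9403 Y44.7261
M4 S281
G1 X157.5748 Y44.7261 F2745
G1 X157.5748 Y33.6319
G1 X135.9403 Y33.6319
G1 X135.9403 Y44.7261
G00 X153.2332 Y46.1466
M4 S281
G1 X161.9435 Y46.1466 F2745
G1 X161.9435 Y24.0737
G1 X153.2332 Y24.0737
G1 X153.2332 Y46.1466
M5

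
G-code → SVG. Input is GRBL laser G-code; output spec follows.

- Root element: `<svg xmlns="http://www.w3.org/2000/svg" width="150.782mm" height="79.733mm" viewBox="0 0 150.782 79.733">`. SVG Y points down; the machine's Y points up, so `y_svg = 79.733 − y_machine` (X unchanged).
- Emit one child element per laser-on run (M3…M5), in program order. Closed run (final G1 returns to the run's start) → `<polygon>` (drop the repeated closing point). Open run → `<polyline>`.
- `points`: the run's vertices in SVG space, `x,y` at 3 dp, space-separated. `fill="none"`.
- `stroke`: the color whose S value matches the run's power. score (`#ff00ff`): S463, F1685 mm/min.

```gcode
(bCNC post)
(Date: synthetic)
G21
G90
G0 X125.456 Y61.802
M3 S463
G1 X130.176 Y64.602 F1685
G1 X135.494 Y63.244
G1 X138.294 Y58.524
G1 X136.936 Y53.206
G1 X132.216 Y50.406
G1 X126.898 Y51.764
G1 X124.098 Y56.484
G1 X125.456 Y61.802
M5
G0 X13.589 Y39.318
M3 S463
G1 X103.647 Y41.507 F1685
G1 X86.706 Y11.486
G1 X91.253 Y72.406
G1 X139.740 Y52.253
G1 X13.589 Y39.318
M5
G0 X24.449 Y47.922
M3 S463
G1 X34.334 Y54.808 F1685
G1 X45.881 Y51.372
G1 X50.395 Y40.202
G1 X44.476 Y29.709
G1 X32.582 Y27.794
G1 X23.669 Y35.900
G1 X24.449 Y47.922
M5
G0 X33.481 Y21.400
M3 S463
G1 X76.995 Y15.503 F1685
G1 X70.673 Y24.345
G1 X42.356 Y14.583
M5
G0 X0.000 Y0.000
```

<svg xmlns="http://www.w3.org/2000/svg" width="150.782mm" height="79.733mm" viewBox="0 0 150.782 79.733">
  <polygon points="125.456,17.931 130.176,15.131 135.494,16.489 138.294,21.209 136.936,26.527 132.216,29.327 126.898,27.969 124.098,23.249" fill="none" stroke="#ff00ff"/>
  <polygon points="13.589,40.415 103.647,38.226 86.706,68.247 91.253,7.327 139.740,27.480" fill="none" stroke="#ff00ff"/>
  <polygon points="24.449,31.811 34.334,24.925 45.881,28.361 50.395,39.531 44.476,50.024 32.582,51.939 23.669,43.833" fill="none" stroke="#ff00ff"/>
  <polyline points="33.481,58.333 76.995,64.230 70.673,55.388 42.356,65.150" fill="none" stroke="#ff00ff"/>
</svg>

y_svg = 79.733 − y_m. Every run uses S463, so all elements get stroke `#ff00ff` (score).

[1] closed run; points: 125.456,17.931 130.176,15.131 135.494,16.489 138.294,21.209 136.936,26.527 132.216,29.327 126.898,27.969 124.098,23.249

[2] closed run; points: 13.589,40.415 103.647,38.226 86.706,68.247 91.253,7.327 139.740,27.480

[3] closed run; points: 24.449,31.811 34.334,24.925 45.881,28.361 50.395,39.531 44.476,50.024 32.582,51.939 23.669,43.833

[4] open run; points: 33.481,58.333 76.995,64.230 70.673,55.388 42.356,65.150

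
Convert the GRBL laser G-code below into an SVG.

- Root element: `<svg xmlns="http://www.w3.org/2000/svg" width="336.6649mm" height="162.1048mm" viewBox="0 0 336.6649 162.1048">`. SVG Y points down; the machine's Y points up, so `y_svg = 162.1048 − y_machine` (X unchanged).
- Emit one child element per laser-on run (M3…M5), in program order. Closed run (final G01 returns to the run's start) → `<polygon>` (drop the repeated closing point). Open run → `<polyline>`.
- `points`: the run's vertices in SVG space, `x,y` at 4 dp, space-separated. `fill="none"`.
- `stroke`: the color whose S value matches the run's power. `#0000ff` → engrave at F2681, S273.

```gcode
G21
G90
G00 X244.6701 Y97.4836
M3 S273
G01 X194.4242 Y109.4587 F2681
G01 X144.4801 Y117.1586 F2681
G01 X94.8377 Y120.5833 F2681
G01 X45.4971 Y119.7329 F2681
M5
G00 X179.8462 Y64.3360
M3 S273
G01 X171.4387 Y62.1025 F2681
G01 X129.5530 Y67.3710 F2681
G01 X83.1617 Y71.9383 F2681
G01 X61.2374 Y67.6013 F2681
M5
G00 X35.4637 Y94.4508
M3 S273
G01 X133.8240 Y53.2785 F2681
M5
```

<svg xmlns="http://www.w3.org/2000/svg" width="336.6649mm" height="162.1048mm" viewBox="0 0 336.6649 162.1048">
  <polyline points="244.6701,64.6212 194.4242,52.6461 144.4801,44.9462 94.8377,41.5215 45.4971,42.3719" fill="none" stroke="#0000ff"/>
  <polyline points="179.8462,97.7688 171.4387,100.0023 129.5530,94.7338 83.1617,90.1665 61.2374,94.5035" fill="none" stroke="#0000ff"/>
  <polyline points="35.4637,67.6540 133.8240,108.8263" fill="none" stroke="#0000ff"/>
</svg>

y_svg = 162.1048 − y_m. Every run uses S273, so all elements get stroke `#0000ff` (engrave).

[1] open run; points: 244.6701,64.6212 194.4242,52.6461 144.4801,44.9462 94.8377,41.5215 45.4971,42.3719

[2] open run; points: 179.8462,97.7688 171.4387,100.0023 129.5530,94.7338 83.1617,90.1665 61.2374,94.5035

[3] open run; points: 35.4637,67.6540 133.8240,108.8263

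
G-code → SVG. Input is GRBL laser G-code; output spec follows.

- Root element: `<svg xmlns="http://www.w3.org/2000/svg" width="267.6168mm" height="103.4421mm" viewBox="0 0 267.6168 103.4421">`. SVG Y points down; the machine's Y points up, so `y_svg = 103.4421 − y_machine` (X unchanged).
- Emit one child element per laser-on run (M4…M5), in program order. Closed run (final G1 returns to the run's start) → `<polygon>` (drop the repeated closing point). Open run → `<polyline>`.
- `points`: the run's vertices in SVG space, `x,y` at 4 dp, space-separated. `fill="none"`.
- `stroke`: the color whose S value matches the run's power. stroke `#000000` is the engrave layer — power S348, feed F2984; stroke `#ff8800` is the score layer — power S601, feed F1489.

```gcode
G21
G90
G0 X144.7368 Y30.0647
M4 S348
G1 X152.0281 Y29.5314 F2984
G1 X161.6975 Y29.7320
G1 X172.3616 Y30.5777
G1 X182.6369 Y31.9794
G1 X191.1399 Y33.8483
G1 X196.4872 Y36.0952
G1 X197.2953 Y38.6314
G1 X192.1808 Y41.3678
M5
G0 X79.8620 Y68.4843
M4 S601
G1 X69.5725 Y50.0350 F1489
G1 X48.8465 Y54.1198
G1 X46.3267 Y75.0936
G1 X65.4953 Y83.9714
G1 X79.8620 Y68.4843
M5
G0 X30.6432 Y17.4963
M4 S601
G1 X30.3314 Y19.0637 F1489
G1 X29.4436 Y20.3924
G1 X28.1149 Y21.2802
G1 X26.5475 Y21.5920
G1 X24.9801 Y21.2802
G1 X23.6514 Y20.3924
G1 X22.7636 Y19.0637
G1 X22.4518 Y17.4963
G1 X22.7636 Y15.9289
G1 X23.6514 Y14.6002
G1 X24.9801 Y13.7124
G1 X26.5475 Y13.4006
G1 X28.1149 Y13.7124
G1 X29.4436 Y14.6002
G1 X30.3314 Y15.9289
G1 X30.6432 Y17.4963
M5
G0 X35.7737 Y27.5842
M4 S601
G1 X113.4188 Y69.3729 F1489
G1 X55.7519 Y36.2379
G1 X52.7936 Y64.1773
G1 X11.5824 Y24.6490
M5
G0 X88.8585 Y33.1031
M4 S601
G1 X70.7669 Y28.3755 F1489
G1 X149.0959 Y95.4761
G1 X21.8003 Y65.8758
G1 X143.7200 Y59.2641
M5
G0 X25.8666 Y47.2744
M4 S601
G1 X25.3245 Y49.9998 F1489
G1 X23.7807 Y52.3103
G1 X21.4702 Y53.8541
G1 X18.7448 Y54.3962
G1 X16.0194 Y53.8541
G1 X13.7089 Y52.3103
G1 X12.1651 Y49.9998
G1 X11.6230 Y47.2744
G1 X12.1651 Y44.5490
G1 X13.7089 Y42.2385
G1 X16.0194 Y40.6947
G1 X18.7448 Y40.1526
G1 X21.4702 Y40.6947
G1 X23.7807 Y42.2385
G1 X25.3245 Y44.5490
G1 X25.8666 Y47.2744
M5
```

Each laser-on run becomes one SVG element. Flip Y back into SVG space with y_svg = 103.4421 − y_machine.

Run 1: the run's S348 means `#000000` (engrave). The run is open, so emit a `<polyline>` with points (Y-flipped): 144.7368,73.3774 152.0281,73.9107 161.6975,73.7101 172.3616,72.8644 182.6369,71.4627 191.1399,69.5938 196.4872,67.3469 197.2953,64.8107 192.1808,62.0743.

Run 2: power S601 maps to stroke `#ff8800` (score). The run returns to its start, so emit a `<polygon>` with points (Y-flipped): 79.8620,34.9578 69.5725,53.4071 48.8465,49.3223 46.3267,28.3485 65.4953,19.4707.

Run 3: S601 ⇒ score layer `#ff8800`. The run returns to its start, so emit a `<polygon>` with points (Y-flipped): 30.6432,85.9458 30.3314,84.3784 29.4436,83.0497 28.1149,82.1619 26.5475,81.8501 24.9801,82.1619 23.6514,83.0497 22.7636,84.3784 22.4518,85.9458 22.7636,87.5132 23.6514,88.8419 24.9801,89.7297 26.5475,90.0415 28.1149,89.7297 29.4436,88.8419 30.3314,87.5132.

Run 4: power S601 maps to stroke `#ff8800` (score). The run is open, so emit a `<polyline>` with points (Y-flipped): 35.7737,75.8579 113.4188,34.0692 55.7519,67.2042 52.7936,39.2648 11.5824,78.7931.

Run 5: the run's S601 means `#ff8800` (score). The run is open, so emit a `<polyline>` with points (Y-flipped): 88.8585,70.3390 70.7669,75.0666 149.0959,7.9660 21.8003,37.5663 143.7200,44.1780.

Run 6: S601 ⇒ score layer `#ff8800`. The run returns to its start, so emit a `<polygon>` with points (Y-flipped): 25.8666,56.1677 25.3245,53.4423 23.7807,51.1318 21.4702,49.5880 18.7448,49.0459 16.0194,49.5880 13.7089,51.1318 12.1651,53.4423 11.6230,56.1677 12.1651,58.8931 13.7089,61.2036 16.0194,62.7474 18.7448,63.2895 21.4702,62.7474 23.7807,61.2036 25.3245,58.8931.

<svg xmlns="http://www.w3.org/2000/svg" width="267.6168mm" height="103.4421mm" viewBox="0 0 267.6168 103.4421">
  <polyline points="144.7368,73.3774 152.0281,73.9107 161.6975,73.7101 172.3616,72.8644 182.6369,71.4627 191.1399,69.5938 196.4872,67.3469 197.2953,64.8107 192.1808,62.0743" fill="none" stroke="#000000"/>
  <polygon points="79.8620,34.9578 69.5725,53.4071 48.8465,49.3223 46.3267,28.3485 65.4953,19.4707" fill="none" stroke="#ff8800"/>
  <polygon points="30.6432,85.9458 30.3314,84.3784 29.4436,83.0497 28.1149,82.1619 26.5475,81.8501 24.9801,82.1619 23.6514,83.0497 22.7636,84.3784 22.4518,85.9458 22.7636,87.5132 23.6514,88.8419 24.9801,89.7297 26.5475,90.0415 28.1149,89.7297 29.4436,88.8419 30.3314,87.5132" fill="none" stroke="#ff8800"/>
  <polyline points="35.7737,75.8579 113.4188,34.0692 55.7519,67.2042 52.7936,39.2648 11.5824,78.7931" fill="none" stroke="#ff8800"/>
  <polyline points="88.8585,70.3390 70.7669,75.0666 149.0959,7.9660 21.8003,37.5663 143.7200,44.1780" fill="none" stroke="#ff8800"/>
  <polygon points="25.8666,56.1677 25.3245,53.4423 23.7807,51.1318 21.4702,49.5880 18.7448,49.0459 16.0194,49.5880 13.7089,51.1318 12.1651,53.4423 11.6230,56.1677 12.1651,58.8931 13.7089,61.2036 16.0194,62.7474 18.7448,63.2895 21.4702,62.7474 23.7807,61.2036 25.3245,58.8931" fill="none" stroke="#ff8800"/>
</svg>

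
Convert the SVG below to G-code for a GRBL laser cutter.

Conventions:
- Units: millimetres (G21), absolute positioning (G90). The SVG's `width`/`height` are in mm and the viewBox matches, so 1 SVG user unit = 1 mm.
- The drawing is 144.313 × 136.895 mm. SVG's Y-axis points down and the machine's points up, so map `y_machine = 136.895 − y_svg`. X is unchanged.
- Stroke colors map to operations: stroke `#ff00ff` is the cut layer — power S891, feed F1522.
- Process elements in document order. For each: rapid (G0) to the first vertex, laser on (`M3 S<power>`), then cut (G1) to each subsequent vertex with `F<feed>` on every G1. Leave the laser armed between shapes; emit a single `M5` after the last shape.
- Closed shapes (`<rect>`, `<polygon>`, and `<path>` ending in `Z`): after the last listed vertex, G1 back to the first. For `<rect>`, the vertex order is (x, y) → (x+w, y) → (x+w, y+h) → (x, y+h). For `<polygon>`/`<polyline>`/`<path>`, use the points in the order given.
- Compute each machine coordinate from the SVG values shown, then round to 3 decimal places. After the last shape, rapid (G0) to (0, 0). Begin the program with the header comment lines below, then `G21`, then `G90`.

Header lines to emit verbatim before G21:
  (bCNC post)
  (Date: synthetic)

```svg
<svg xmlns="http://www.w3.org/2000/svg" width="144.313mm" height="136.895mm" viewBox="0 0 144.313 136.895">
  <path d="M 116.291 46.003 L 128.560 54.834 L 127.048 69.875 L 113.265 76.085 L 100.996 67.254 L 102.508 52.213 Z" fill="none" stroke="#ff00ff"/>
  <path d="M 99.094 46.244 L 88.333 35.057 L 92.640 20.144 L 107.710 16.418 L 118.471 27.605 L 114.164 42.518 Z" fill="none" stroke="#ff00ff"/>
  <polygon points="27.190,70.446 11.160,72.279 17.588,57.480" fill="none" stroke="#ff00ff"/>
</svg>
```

(bCNC post)
(Date: synthetic)
G21
G90
G0 X116.291 Y90.892
M3 S891
G1 X128.560 Y82.061 F1522
G1 X127.048 Y67.020 F1522
G1 X113.265 Y60.810 F1522
G1 X100.996 Y69.641 F1522
G1 X102.508 Y84.682 F1522
G1 X116.291 Y90.892 F1522
G0 X99.094 Y90.651
M3 S891
G1 X88.333 Y101.838 F1522
G1 X92.640 Y116.751 F1522
G1 X107.710 Y120.477 F1522
G1 X118.471 Y109.290 F1522
G1 X114.164 Y94.377 F1522
G1 X99.094 Y90.651 F1522
G0 X27.190 Y66.449
M3 S891
G1 X11.160 Y64.616 F1522
G1 X17.588 Y79.415 F1522
G1 X27.190 Y66.449 F1522
M5
G0 X0.000 Y0.000

viewBox `0 0 144.313 136.895` with mm width/height → 1 unit = 1 mm. Flip: y_m = 136.895 − y_svg.

**Shape 1** — `<path>` regular polygon, stroke `#ff00ff` → cut (S891, F1522). Machine vertices: (116.291,90.892) → (128.560,82.061) → (127.048,67.020) → (113.265,60.810) → (100.996,69.641) → (102.508,84.682) → (116.291,90.892). Closed: final G1 returns to the first vertex.

**Shape 2** — `<path>` regular polygon, stroke `#ff00ff` → cut (S891, F1522). Machine vertices: (99.094,90.651) → (88.333,101.838) → (92.640,116.751) → (107.710,120.477) → (118.471,109.290) → (114.164,94.377) → (99.094,90.651). Closed: final G1 returns to the first vertex.

**Shape 3** — `<polygon>` regular polygon, stroke `#ff00ff` → cut (S891, F1522). Machine vertices: (27.190,66.449) → (11.160,64.616) → (17.588,79.415) → (27.190,66.449). Closed: final G1 returns to the first vertex.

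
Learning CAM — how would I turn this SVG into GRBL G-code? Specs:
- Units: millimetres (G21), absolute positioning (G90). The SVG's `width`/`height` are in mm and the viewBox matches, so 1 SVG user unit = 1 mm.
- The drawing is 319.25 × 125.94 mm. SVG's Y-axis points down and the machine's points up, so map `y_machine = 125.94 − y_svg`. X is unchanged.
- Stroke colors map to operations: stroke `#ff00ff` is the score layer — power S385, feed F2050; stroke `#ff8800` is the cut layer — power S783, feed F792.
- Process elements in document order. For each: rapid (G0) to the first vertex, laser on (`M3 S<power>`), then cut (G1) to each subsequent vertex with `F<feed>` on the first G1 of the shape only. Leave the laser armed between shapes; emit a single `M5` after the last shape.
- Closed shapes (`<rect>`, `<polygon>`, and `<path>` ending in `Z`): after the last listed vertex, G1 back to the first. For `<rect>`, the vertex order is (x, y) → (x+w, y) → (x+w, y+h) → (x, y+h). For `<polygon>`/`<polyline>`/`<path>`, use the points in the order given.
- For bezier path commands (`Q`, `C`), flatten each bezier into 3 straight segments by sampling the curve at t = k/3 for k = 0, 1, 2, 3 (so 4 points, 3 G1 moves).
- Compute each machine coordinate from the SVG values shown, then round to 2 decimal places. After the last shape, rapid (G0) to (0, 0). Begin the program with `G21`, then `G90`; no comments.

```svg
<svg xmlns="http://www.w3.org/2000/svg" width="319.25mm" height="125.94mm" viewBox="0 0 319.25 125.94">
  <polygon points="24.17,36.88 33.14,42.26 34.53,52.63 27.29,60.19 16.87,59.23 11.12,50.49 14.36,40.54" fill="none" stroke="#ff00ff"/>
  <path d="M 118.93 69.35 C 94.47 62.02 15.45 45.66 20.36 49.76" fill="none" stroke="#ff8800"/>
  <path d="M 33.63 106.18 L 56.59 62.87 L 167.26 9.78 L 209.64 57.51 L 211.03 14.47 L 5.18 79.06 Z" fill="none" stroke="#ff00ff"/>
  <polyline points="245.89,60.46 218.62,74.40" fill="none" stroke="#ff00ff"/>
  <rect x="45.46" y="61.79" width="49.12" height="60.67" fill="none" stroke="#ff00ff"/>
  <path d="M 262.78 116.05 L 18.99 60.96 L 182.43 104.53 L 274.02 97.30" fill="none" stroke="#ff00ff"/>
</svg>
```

G21
G90
G0 X24.17 Y89.06
M3 S385
G1 X33.14 Y83.68 F2050
G1 X34.53 Y73.31
G1 X27.29 Y65.75
G1 X16.87 Y66.71
G1 X11.12 Y75.45
G1 X14.36 Y85.40
G1 X24.17 Y89.06
G0 X118.93 Y56.59
M3 S783
G1 X81.41 Y65.84 F792
G1 X38.30 Y74.55
G1 X20.36 Y76.18
G0 X33.63 Y19.76
M3 S385
G1 X56.59 Y63.07 F2050
G1 X167.26 Y116.16
G1 X209.64 Y68.43
G1 X211.03 Y111.47
G1 X5.18 Y46.88
G1 X33.63 Y19.76
G0 X245.89 Y65.48
M3 S385
G1 X218.62 Y51.54 F2050
G0 X45.46 Y64.15
M3 S385
G1 X94.58 Y64.15 F2050
G1 X94.58 Y3.48
G1 X45.46 Y3.48
G1 X45.46 Y64.15
G0 X262.78 Y9.89
M3 S385
G1 X18.99 Y64.98 F2050
G1 X182.43 Y21.41
G1 X274.02 Y28.64
M5
G0 X0.00 Y0.00

viewBox `0 0 319.25 125.94` with mm width/height → 1 unit = 1 mm. Flip: y_m = 125.94 − y_svg.

**Shape 1** — `<polygon>` regular polygon, stroke `#ff00ff` → score (S385, F2050). Machine vertices: (24.17,89.06) → (33.14,83.68) → (34.53,73.31) → (27.29,65.75) → (16.87,66.71) → (11.12,75.45) → (14.36,85.40) → (24.17,89.06). Closed: final G1 returns to the first vertex.

**Shape 2** — `<path>` cubic bezier, stroke `#ff8800` → cut (S783, F792). Control points (SVG): P0=(118.93,69.35), P1=(94.47,62.02), P2=(15.45,45.66), P3=(20.36,49.76); sampled at t=k/3. Machine vertices: (118.93,56.59) → (81.41,65.84) → (38.30,74.55) → (20.36,76.18). Open path.

**Shape 3** — `<path>` closed polygon, stroke `#ff00ff` → score (S385, F2050). Machine vertices: (33.63,19.76) → (56.59,63.07) → (167.26,116.16) → (209.64,68.43) → (211.03,111.47) → (5.18,46.88) → (33.63,19.76). Closed: final G1 returns to the first vertex.

**Shape 4** — `<polyline>` line segment, stroke `#ff00ff` → score (S385, F2050). Machine vertices: (245.89,65.48) → (218.62,51.54). Open path.

**Shape 5** — `<rect>` rectangle, stroke `#ff00ff` → score (S385, F2050). Machine vertices: (45.46,64.15) → (94.58,64.15) → (94.58,3.48) → (45.46,3.48) → (45.46,64.15). Closed: final G1 returns to the first vertex.

**Shape 6** — `<path>` open polyline, stroke `#ff00ff` → score (S385, F2050). Machine vertices: (262.78,9.89) → (18.99,64.98) → (182.43,21.41) → (274.02,28.64). Open path.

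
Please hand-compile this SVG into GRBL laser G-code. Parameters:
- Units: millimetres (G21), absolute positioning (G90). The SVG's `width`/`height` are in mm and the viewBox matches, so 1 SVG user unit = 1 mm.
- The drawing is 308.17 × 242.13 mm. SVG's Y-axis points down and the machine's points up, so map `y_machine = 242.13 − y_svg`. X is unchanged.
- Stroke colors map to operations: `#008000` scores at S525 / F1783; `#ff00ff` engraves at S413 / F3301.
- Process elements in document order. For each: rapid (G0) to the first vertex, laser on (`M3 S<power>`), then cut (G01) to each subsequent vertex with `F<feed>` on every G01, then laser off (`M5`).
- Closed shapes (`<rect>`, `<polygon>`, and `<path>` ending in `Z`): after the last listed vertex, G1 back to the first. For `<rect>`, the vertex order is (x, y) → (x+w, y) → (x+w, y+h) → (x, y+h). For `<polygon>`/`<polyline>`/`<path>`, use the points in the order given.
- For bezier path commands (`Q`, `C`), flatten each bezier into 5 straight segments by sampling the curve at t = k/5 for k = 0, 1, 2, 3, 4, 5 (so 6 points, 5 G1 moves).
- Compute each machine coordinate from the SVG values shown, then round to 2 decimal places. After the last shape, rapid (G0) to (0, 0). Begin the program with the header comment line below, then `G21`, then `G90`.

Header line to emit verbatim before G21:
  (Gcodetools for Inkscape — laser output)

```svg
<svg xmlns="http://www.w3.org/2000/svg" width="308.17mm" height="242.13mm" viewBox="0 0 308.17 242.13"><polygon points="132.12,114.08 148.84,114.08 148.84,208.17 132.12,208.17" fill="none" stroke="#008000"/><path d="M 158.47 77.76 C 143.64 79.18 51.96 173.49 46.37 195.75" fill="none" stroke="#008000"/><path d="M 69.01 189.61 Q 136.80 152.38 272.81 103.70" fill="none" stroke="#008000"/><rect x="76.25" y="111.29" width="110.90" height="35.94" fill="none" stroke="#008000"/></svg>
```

1 u = 1 mm; y_m = 242.13 − y.

[1] `<polygon>` rectangle, #008000→score S525 F1783: (132.12,128.05) → (148.84,128.05) → (148.84,33.96) → (132.12,33.96) → (132.12,128.05) (closed)

[2] `<path>` cubic bezier, #008000→score S525 F1783: (158.47,164.37) → (141.65,153.69) → (114.21,128.63) → (83.97,97.12) → (58.75,67.06) → (46.37,46.38)

[3] `<path>` quadratic bezier, #008000→score S525 F1783: (69.01,52.52) → (98.85,67.87) → (134.16,84.14) → (174.92,101.32) → (221.13,119.42) → (272.81,138.43)

[4] `<rect>` rectangle, #008000→score S525 F1783: (76.25,130.84) → (187.15,130.84) → (187.15,94.90) → (76.25,94.90) → (76.25,130.84) (closed)

(Gcodetools for Inkscape — laser output)
G21
G90
G0 X132.12 Y128.05
M3 S525
G01 X148.84 Y128.05 F1783
G01 X148.84 Y33.96 F1783
G01 X132.12 Y33.96 F1783
G01 X132.12 Y128.05 F1783
M5
G0 X158.47 Y164.37
M3 S525
G01 X141.65 Y153.69 F1783
G01 X114.21 Y128.63 F1783
G01 X83.97 Y97.12 F1783
G01 X58.75 Y67.06 F1783
G01 X46.37 Y46.38 F1783
M5
G0 X69.01 Y52.52
M3 S525
G01 X98.85 Y67.87 F1783
G01 X134.16 Y84.14 F1783
G01 X174.92 Y101.32 F1783
G01 X221.13 Y119.42 F1783
G01 X272.81 Y138.43 F1783
M5
G0 X76.25 Y130.84
M3 S525
G01 X187.15 Y130.84 F1783
G01 X187.15 Y94.90 F1783
G01 X76.25 Y94.90 F1783
G01 X76.25 Y130.84 F1783
M5
G0 X0.00 Y0.00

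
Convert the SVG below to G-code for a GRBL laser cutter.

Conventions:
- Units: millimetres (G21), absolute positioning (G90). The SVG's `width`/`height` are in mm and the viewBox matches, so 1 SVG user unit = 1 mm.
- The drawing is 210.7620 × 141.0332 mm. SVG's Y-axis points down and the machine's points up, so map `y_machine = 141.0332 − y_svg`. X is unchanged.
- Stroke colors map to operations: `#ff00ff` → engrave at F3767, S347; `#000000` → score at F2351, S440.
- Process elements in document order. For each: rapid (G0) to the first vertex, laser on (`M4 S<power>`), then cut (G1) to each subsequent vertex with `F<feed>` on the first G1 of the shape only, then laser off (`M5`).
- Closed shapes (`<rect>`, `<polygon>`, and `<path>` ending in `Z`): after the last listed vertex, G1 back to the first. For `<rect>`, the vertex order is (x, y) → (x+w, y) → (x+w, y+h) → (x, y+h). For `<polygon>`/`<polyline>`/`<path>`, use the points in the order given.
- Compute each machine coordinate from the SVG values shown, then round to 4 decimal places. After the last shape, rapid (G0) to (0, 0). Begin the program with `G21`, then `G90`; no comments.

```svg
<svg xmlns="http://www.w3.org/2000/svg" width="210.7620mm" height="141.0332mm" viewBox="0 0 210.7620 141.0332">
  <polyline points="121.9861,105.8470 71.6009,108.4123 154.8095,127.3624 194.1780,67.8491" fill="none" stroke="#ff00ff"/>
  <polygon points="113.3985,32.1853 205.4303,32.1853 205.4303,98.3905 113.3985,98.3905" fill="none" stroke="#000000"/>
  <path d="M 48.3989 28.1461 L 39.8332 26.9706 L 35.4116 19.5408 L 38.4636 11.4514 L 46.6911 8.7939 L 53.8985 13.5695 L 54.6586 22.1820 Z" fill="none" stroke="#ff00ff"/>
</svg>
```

viewBox `0 0 210.7620 141.0332` with mm width/height → 1 unit = 1 mm. Flip: y_m = 141.0332 − y_svg.

**Shape 1** — `<polyline>` open polyline, stroke `#ff00ff` → engrave (S347, F3767). Machine vertices: (121.9861,35.1862) → (71.6009,32.6209) → (154.8095,13.6708) → (194.1780,73.1841). Open path.

**Shape 2** — `<polygon>` rectangle, stroke `#000000` → score (S440, F2351). Machine vertices: (113.3985,108.8479) → (205.4303,108.8479) → (205.4303,42.6427) → (113.3985,42.6427) → (113.3985,108.8479). Closed: final G1 returns to the first vertex.

**Shape 3** — `<path>` regular polygon, stroke `#ff00ff` → engrave (S347, F3767). Machine vertices: (48.3989,112.8871) → (39.8332,114.0626) → (35.4116,121.4924) → (38.4636,129.5818) → (46.6911,132.2393) → (53.8985,127.4637) → (54.6586,118.8512) → (48.3989,112.8871). Closed: final G1 returns to the first vertex.

G21
G90
G0 X121.9861 Y35.1862
M4 S347
G1 X71.6009 Y32.6209 F3767
G1 X154.8095 Y13.6708
G1 X194.1780 Y73.1841
M5
G0 X113.3985 Y108.8479
M4 S440
G1 X205.4303 Y108.8479 F2351
G1 X205.4303 Y42.6427
G1 X113.3985 Y42.6427
G1 X113.3985 Y108.8479
M5
G0 X48.3989 Y112.8871
M4 S347
G1 X39.8332 Y114.0626 F3767
G1 X35.4116 Y121.4924
G1 X38.4636 Y129.5818
G1 X46.6911 Y132.2393
G1 X53.8985 Y127.4637
G1 X54.6586 Y118.8512
G1 X48.3989 Y112.8871
M5
G0 X0.0000 Y0.0000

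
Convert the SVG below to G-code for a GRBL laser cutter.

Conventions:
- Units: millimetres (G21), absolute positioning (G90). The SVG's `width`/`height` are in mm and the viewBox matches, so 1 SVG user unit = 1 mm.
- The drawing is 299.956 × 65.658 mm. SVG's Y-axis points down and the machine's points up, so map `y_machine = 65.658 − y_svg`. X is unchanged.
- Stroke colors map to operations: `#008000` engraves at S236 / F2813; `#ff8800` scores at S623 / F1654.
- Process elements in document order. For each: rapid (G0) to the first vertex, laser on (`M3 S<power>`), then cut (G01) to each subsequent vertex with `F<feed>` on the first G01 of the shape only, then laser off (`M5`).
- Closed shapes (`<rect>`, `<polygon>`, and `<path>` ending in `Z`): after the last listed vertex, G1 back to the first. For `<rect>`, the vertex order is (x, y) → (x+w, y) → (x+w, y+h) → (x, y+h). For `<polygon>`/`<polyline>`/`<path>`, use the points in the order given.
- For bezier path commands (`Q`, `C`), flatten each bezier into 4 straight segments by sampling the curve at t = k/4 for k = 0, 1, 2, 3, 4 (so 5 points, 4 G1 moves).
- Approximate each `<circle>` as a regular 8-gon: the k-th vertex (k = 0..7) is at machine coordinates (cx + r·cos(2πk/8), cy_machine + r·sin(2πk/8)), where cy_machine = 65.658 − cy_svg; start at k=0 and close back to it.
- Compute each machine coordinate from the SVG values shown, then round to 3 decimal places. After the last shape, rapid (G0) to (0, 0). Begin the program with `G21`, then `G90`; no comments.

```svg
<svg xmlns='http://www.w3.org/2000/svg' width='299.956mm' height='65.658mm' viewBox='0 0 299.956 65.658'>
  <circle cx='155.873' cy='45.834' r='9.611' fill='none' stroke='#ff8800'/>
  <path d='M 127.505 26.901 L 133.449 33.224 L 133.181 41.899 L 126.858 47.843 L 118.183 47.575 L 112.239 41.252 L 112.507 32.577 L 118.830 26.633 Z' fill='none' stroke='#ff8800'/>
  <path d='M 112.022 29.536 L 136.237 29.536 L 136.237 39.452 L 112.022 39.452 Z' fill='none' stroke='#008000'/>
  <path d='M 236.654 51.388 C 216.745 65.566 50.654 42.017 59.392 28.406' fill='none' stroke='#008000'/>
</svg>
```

G21
G90
G0 X165.484 Y19.824
M3 S623
G01 X162.669 Y26.620 F1654
G01 X155.873 Y29.435
G01 X149.077 Y26.620
G01 X146.262 Y19.824
G01 X149.077 Y13.028
G01 X155.873 Y10.213
G01 X162.669 Y13.028
G01 X165.484 Y19.824
M5
G0 X127.505 Y38.757
M3 S623
G01 X133.449 Y32.434 F1654
G01 X133.181 Y23.759
G01 X126.858 Y17.815
G01 X118.183 Y18.083
G01 X112.239 Y24.406
G01 X112.507 Y33.081
G01 X118.830 Y39.025
G01 X127.505 Y38.757
M5
G0 X112.022 Y36.122
M3 S236
G01 X136.237 Y36.122 F2813
G01 X136.237 Y26.206
G01 X112.022 Y26.206
G01 X112.022 Y36.122
M5
G0 X236.654 Y14.270
M3 S236
G01 X199.329 Y9.966 F2813
G01 X137.280 Y15.340
G01 X80.603 Y25.925
G01 X59.392 Y37.252
M5
G0 X0.000 Y0.000

Since the viewBox matches the mm dimensions, user units are millimetres directly. The only transform is the Y-flip y_m = 65.658 − y_svg.

Shape 1 is a circle drawn with `<circle>`. Its stroke #ff8800 means score at S623, F1654. After flipping Y the toolpath is (165.484,19.824) → (162.669,26.620) → (155.873,29.435) → (149.077,26.620) → (146.262,19.824) → (149.077,13.028) → (155.873,10.213) → (162.669,13.028) → (165.484,19.824), returning to the start.

Shape 2 is a regular polygon drawn with `<path>`. Its stroke #ff8800 means score at S623, F1654. After flipping Y the toolpath is (127.505,38.757) → (133.449,32.434) → (133.181,23.759) → (126.858,17.815) → (118.183,18.083) → (112.239,24.406) → (112.507,33.081) → (118.830,39.025) → (127.505,38.757), returning to the start.

Shape 3 is a rectangle drawn with `<path>`. Its stroke #008000 means engrave at S236, F2813. After flipping Y the toolpath is (112.022,36.122) → (136.237,36.122) → (136.237,26.206) → (112.022,26.206) → (112.022,36.122), returning to the start.

Shape 4 is a cubic bezier drawn with `<path>`. Its stroke #008000 means engrave at S236, F2813. After flipping Y the toolpath is (236.654,14.270) → (199.329,9.966) → (137.280,15.340) → (80.603,25.925) → (59.392,37.252).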